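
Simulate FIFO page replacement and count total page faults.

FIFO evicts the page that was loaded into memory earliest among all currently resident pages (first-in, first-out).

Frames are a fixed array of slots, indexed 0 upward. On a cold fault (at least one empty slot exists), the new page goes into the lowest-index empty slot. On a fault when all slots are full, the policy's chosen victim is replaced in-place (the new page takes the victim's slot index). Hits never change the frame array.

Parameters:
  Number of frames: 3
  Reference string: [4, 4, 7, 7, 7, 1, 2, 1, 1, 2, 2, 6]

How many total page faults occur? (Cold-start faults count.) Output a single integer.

Answer: 5

Derivation:
Step 0: ref 4 → FAULT, frames=[4,-,-]
Step 1: ref 4 → HIT, frames=[4,-,-]
Step 2: ref 7 → FAULT, frames=[4,7,-]
Step 3: ref 7 → HIT, frames=[4,7,-]
Step 4: ref 7 → HIT, frames=[4,7,-]
Step 5: ref 1 → FAULT, frames=[4,7,1]
Step 6: ref 2 → FAULT (evict 4), frames=[2,7,1]
Step 7: ref 1 → HIT, frames=[2,7,1]
Step 8: ref 1 → HIT, frames=[2,7,1]
Step 9: ref 2 → HIT, frames=[2,7,1]
Step 10: ref 2 → HIT, frames=[2,7,1]
Step 11: ref 6 → FAULT (evict 7), frames=[2,6,1]
Total faults: 5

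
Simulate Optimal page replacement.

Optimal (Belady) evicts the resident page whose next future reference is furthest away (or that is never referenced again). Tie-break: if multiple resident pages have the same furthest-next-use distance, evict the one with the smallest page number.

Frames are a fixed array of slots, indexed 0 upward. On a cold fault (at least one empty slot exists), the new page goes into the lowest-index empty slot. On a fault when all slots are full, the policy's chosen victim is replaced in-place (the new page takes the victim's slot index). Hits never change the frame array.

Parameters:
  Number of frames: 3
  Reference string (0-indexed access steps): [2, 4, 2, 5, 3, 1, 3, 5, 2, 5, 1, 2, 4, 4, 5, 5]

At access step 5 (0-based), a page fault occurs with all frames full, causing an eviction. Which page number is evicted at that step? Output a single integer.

Answer: 2

Derivation:
Step 0: ref 2 -> FAULT, frames=[2,-,-]
Step 1: ref 4 -> FAULT, frames=[2,4,-]
Step 2: ref 2 -> HIT, frames=[2,4,-]
Step 3: ref 5 -> FAULT, frames=[2,4,5]
Step 4: ref 3 -> FAULT, evict 4, frames=[2,3,5]
Step 5: ref 1 -> FAULT, evict 2, frames=[1,3,5]
At step 5: evicted page 2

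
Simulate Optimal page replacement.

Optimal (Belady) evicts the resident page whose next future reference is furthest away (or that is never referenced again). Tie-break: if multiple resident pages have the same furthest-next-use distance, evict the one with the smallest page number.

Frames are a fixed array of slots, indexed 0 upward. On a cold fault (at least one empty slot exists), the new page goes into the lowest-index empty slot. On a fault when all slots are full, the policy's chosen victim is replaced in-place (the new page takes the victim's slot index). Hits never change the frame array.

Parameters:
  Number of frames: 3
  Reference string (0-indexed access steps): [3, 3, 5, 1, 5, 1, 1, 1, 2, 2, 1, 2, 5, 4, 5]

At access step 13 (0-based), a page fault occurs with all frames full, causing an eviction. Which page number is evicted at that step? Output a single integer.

Answer: 1

Derivation:
Step 0: ref 3 -> FAULT, frames=[3,-,-]
Step 1: ref 3 -> HIT, frames=[3,-,-]
Step 2: ref 5 -> FAULT, frames=[3,5,-]
Step 3: ref 1 -> FAULT, frames=[3,5,1]
Step 4: ref 5 -> HIT, frames=[3,5,1]
Step 5: ref 1 -> HIT, frames=[3,5,1]
Step 6: ref 1 -> HIT, frames=[3,5,1]
Step 7: ref 1 -> HIT, frames=[3,5,1]
Step 8: ref 2 -> FAULT, evict 3, frames=[2,5,1]
Step 9: ref 2 -> HIT, frames=[2,5,1]
Step 10: ref 1 -> HIT, frames=[2,5,1]
Step 11: ref 2 -> HIT, frames=[2,5,1]
Step 12: ref 5 -> HIT, frames=[2,5,1]
Step 13: ref 4 -> FAULT, evict 1, frames=[2,5,4]
At step 13: evicted page 1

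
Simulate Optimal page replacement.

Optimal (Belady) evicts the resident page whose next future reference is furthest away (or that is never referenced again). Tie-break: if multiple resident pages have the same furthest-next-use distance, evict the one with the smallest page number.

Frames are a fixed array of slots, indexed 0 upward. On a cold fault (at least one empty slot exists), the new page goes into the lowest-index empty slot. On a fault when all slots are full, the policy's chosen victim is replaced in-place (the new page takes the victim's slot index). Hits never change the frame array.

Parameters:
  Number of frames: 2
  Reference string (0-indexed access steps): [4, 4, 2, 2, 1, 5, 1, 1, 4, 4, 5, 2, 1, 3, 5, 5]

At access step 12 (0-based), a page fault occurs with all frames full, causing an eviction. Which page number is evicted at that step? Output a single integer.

Step 0: ref 4 -> FAULT, frames=[4,-]
Step 1: ref 4 -> HIT, frames=[4,-]
Step 2: ref 2 -> FAULT, frames=[4,2]
Step 3: ref 2 -> HIT, frames=[4,2]
Step 4: ref 1 -> FAULT, evict 2, frames=[4,1]
Step 5: ref 5 -> FAULT, evict 4, frames=[5,1]
Step 6: ref 1 -> HIT, frames=[5,1]
Step 7: ref 1 -> HIT, frames=[5,1]
Step 8: ref 4 -> FAULT, evict 1, frames=[5,4]
Step 9: ref 4 -> HIT, frames=[5,4]
Step 10: ref 5 -> HIT, frames=[5,4]
Step 11: ref 2 -> FAULT, evict 4, frames=[5,2]
Step 12: ref 1 -> FAULT, evict 2, frames=[5,1]
At step 12: evicted page 2

Answer: 2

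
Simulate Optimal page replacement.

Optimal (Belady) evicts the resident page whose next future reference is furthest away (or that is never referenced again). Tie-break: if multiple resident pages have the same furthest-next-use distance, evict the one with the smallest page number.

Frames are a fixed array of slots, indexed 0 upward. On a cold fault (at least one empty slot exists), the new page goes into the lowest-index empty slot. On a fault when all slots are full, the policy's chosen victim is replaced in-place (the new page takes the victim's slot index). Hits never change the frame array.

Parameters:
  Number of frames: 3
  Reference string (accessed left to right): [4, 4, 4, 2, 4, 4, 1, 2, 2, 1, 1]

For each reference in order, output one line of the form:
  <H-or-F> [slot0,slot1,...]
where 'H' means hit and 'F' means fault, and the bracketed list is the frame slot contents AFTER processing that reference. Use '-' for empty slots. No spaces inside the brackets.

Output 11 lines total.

F [4,-,-]
H [4,-,-]
H [4,-,-]
F [4,2,-]
H [4,2,-]
H [4,2,-]
F [4,2,1]
H [4,2,1]
H [4,2,1]
H [4,2,1]
H [4,2,1]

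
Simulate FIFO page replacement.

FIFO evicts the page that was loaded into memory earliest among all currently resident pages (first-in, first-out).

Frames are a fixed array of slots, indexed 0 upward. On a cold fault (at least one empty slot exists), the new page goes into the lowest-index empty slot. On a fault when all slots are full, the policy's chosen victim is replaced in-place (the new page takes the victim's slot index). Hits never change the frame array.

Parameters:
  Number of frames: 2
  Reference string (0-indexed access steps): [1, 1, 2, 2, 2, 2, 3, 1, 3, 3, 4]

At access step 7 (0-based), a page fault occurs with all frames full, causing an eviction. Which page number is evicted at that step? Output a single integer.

Step 0: ref 1 -> FAULT, frames=[1,-]
Step 1: ref 1 -> HIT, frames=[1,-]
Step 2: ref 2 -> FAULT, frames=[1,2]
Step 3: ref 2 -> HIT, frames=[1,2]
Step 4: ref 2 -> HIT, frames=[1,2]
Step 5: ref 2 -> HIT, frames=[1,2]
Step 6: ref 3 -> FAULT, evict 1, frames=[3,2]
Step 7: ref 1 -> FAULT, evict 2, frames=[3,1]
At step 7: evicted page 2

Answer: 2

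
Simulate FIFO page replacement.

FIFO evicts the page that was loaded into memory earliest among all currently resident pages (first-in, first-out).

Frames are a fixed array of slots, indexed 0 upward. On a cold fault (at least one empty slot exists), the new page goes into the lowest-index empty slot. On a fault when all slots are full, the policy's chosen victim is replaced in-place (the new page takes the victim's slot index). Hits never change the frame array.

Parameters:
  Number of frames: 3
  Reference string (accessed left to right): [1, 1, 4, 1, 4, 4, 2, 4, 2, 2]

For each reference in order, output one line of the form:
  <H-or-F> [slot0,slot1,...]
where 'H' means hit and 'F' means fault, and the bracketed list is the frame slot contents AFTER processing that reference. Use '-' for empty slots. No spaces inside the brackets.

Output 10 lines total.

F [1,-,-]
H [1,-,-]
F [1,4,-]
H [1,4,-]
H [1,4,-]
H [1,4,-]
F [1,4,2]
H [1,4,2]
H [1,4,2]
H [1,4,2]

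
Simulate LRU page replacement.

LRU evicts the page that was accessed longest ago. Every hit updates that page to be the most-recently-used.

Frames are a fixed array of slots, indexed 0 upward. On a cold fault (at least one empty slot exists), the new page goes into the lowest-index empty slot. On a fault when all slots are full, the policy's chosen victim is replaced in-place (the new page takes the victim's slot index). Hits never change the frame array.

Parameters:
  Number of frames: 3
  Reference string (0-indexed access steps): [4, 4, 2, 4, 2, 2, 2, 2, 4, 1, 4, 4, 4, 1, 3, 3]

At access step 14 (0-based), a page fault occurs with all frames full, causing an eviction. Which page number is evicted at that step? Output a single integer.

Answer: 2

Derivation:
Step 0: ref 4 -> FAULT, frames=[4,-,-]
Step 1: ref 4 -> HIT, frames=[4,-,-]
Step 2: ref 2 -> FAULT, frames=[4,2,-]
Step 3: ref 4 -> HIT, frames=[4,2,-]
Step 4: ref 2 -> HIT, frames=[4,2,-]
Step 5: ref 2 -> HIT, frames=[4,2,-]
Step 6: ref 2 -> HIT, frames=[4,2,-]
Step 7: ref 2 -> HIT, frames=[4,2,-]
Step 8: ref 4 -> HIT, frames=[4,2,-]
Step 9: ref 1 -> FAULT, frames=[4,2,1]
Step 10: ref 4 -> HIT, frames=[4,2,1]
Step 11: ref 4 -> HIT, frames=[4,2,1]
Step 12: ref 4 -> HIT, frames=[4,2,1]
Step 13: ref 1 -> HIT, frames=[4,2,1]
Step 14: ref 3 -> FAULT, evict 2, frames=[4,3,1]
At step 14: evicted page 2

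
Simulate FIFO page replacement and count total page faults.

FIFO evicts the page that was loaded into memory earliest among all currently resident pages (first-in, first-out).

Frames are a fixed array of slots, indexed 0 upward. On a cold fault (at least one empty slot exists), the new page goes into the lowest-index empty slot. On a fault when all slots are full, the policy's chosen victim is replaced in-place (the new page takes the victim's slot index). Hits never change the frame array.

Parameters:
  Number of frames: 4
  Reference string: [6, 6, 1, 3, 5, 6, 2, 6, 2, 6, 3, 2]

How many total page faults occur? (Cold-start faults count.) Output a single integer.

Answer: 6

Derivation:
Step 0: ref 6 → FAULT, frames=[6,-,-,-]
Step 1: ref 6 → HIT, frames=[6,-,-,-]
Step 2: ref 1 → FAULT, frames=[6,1,-,-]
Step 3: ref 3 → FAULT, frames=[6,1,3,-]
Step 4: ref 5 → FAULT, frames=[6,1,3,5]
Step 5: ref 6 → HIT, frames=[6,1,3,5]
Step 6: ref 2 → FAULT (evict 6), frames=[2,1,3,5]
Step 7: ref 6 → FAULT (evict 1), frames=[2,6,3,5]
Step 8: ref 2 → HIT, frames=[2,6,3,5]
Step 9: ref 6 → HIT, frames=[2,6,3,5]
Step 10: ref 3 → HIT, frames=[2,6,3,5]
Step 11: ref 2 → HIT, frames=[2,6,3,5]
Total faults: 6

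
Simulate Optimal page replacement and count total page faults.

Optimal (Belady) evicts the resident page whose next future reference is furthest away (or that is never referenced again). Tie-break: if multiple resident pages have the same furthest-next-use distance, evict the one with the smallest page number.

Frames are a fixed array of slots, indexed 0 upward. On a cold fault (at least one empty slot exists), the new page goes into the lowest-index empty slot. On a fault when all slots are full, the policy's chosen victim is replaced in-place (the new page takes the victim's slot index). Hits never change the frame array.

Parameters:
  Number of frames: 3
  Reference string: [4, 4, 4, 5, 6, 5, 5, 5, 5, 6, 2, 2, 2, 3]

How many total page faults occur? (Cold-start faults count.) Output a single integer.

Step 0: ref 4 → FAULT, frames=[4,-,-]
Step 1: ref 4 → HIT, frames=[4,-,-]
Step 2: ref 4 → HIT, frames=[4,-,-]
Step 3: ref 5 → FAULT, frames=[4,5,-]
Step 4: ref 6 → FAULT, frames=[4,5,6]
Step 5: ref 5 → HIT, frames=[4,5,6]
Step 6: ref 5 → HIT, frames=[4,5,6]
Step 7: ref 5 → HIT, frames=[4,5,6]
Step 8: ref 5 → HIT, frames=[4,5,6]
Step 9: ref 6 → HIT, frames=[4,5,6]
Step 10: ref 2 → FAULT (evict 4), frames=[2,5,6]
Step 11: ref 2 → HIT, frames=[2,5,6]
Step 12: ref 2 → HIT, frames=[2,5,6]
Step 13: ref 3 → FAULT (evict 2), frames=[3,5,6]
Total faults: 5

Answer: 5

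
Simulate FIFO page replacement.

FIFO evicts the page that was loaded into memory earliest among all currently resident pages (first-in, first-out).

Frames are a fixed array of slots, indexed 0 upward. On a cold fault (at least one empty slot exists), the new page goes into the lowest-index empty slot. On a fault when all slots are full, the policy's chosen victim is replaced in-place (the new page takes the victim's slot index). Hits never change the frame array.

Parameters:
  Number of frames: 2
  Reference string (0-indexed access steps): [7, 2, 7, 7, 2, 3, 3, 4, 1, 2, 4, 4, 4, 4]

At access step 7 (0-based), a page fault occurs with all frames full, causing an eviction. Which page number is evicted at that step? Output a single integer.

Answer: 2

Derivation:
Step 0: ref 7 -> FAULT, frames=[7,-]
Step 1: ref 2 -> FAULT, frames=[7,2]
Step 2: ref 7 -> HIT, frames=[7,2]
Step 3: ref 7 -> HIT, frames=[7,2]
Step 4: ref 2 -> HIT, frames=[7,2]
Step 5: ref 3 -> FAULT, evict 7, frames=[3,2]
Step 6: ref 3 -> HIT, frames=[3,2]
Step 7: ref 4 -> FAULT, evict 2, frames=[3,4]
At step 7: evicted page 2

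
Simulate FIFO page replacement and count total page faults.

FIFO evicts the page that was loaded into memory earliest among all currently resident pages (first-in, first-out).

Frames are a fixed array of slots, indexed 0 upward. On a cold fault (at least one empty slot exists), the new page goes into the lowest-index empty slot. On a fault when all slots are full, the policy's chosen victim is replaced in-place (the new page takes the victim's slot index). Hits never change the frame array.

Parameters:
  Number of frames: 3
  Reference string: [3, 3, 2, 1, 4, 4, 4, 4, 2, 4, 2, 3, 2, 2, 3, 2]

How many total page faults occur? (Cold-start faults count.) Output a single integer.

Step 0: ref 3 → FAULT, frames=[3,-,-]
Step 1: ref 3 → HIT, frames=[3,-,-]
Step 2: ref 2 → FAULT, frames=[3,2,-]
Step 3: ref 1 → FAULT, frames=[3,2,1]
Step 4: ref 4 → FAULT (evict 3), frames=[4,2,1]
Step 5: ref 4 → HIT, frames=[4,2,1]
Step 6: ref 4 → HIT, frames=[4,2,1]
Step 7: ref 4 → HIT, frames=[4,2,1]
Step 8: ref 2 → HIT, frames=[4,2,1]
Step 9: ref 4 → HIT, frames=[4,2,1]
Step 10: ref 2 → HIT, frames=[4,2,1]
Step 11: ref 3 → FAULT (evict 2), frames=[4,3,1]
Step 12: ref 2 → FAULT (evict 1), frames=[4,3,2]
Step 13: ref 2 → HIT, frames=[4,3,2]
Step 14: ref 3 → HIT, frames=[4,3,2]
Step 15: ref 2 → HIT, frames=[4,3,2]
Total faults: 6

Answer: 6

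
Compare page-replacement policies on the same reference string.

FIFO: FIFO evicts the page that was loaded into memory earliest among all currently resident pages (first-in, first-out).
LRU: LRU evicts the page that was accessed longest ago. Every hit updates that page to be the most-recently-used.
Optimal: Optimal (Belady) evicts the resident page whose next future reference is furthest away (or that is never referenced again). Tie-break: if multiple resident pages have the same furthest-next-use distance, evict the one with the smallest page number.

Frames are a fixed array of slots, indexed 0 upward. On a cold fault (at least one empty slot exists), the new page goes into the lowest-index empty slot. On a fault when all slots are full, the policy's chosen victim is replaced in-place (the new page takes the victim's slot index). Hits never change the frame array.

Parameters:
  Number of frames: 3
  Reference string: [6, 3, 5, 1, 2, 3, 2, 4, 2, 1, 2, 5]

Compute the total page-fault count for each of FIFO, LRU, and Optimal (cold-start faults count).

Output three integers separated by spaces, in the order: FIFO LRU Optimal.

--- FIFO ---
  step 0: ref 6 -> FAULT, frames=[6,-,-] (faults so far: 1)
  step 1: ref 3 -> FAULT, frames=[6,3,-] (faults so far: 2)
  step 2: ref 5 -> FAULT, frames=[6,3,5] (faults so far: 3)
  step 3: ref 1 -> FAULT, evict 6, frames=[1,3,5] (faults so far: 4)
  step 4: ref 2 -> FAULT, evict 3, frames=[1,2,5] (faults so far: 5)
  step 5: ref 3 -> FAULT, evict 5, frames=[1,2,3] (faults so far: 6)
  step 6: ref 2 -> HIT, frames=[1,2,3] (faults so far: 6)
  step 7: ref 4 -> FAULT, evict 1, frames=[4,2,3] (faults so far: 7)
  step 8: ref 2 -> HIT, frames=[4,2,3] (faults so far: 7)
  step 9: ref 1 -> FAULT, evict 2, frames=[4,1,3] (faults so far: 8)
  step 10: ref 2 -> FAULT, evict 3, frames=[4,1,2] (faults so far: 9)
  step 11: ref 5 -> FAULT, evict 4, frames=[5,1,2] (faults so far: 10)
  FIFO total faults: 10
--- LRU ---
  step 0: ref 6 -> FAULT, frames=[6,-,-] (faults so far: 1)
  step 1: ref 3 -> FAULT, frames=[6,3,-] (faults so far: 2)
  step 2: ref 5 -> FAULT, frames=[6,3,5] (faults so far: 3)
  step 3: ref 1 -> FAULT, evict 6, frames=[1,3,5] (faults so far: 4)
  step 4: ref 2 -> FAULT, evict 3, frames=[1,2,5] (faults so far: 5)
  step 5: ref 3 -> FAULT, evict 5, frames=[1,2,3] (faults so far: 6)
  step 6: ref 2 -> HIT, frames=[1,2,3] (faults so far: 6)
  step 7: ref 4 -> FAULT, evict 1, frames=[4,2,3] (faults so far: 7)
  step 8: ref 2 -> HIT, frames=[4,2,3] (faults so far: 7)
  step 9: ref 1 -> FAULT, evict 3, frames=[4,2,1] (faults so far: 8)
  step 10: ref 2 -> HIT, frames=[4,2,1] (faults so far: 8)
  step 11: ref 5 -> FAULT, evict 4, frames=[5,2,1] (faults so far: 9)
  LRU total faults: 9
--- Optimal ---
  step 0: ref 6 -> FAULT, frames=[6,-,-] (faults so far: 1)
  step 1: ref 3 -> FAULT, frames=[6,3,-] (faults so far: 2)
  step 2: ref 5 -> FAULT, frames=[6,3,5] (faults so far: 3)
  step 3: ref 1 -> FAULT, evict 6, frames=[1,3,5] (faults so far: 4)
  step 4: ref 2 -> FAULT, evict 5, frames=[1,3,2] (faults so far: 5)
  step 5: ref 3 -> HIT, frames=[1,3,2] (faults so far: 5)
  step 6: ref 2 -> HIT, frames=[1,3,2] (faults so far: 5)
  step 7: ref 4 -> FAULT, evict 3, frames=[1,4,2] (faults so far: 6)
  step 8: ref 2 -> HIT, frames=[1,4,2] (faults so far: 6)
  step 9: ref 1 -> HIT, frames=[1,4,2] (faults so far: 6)
  step 10: ref 2 -> HIT, frames=[1,4,2] (faults so far: 6)
  step 11: ref 5 -> FAULT, evict 1, frames=[5,4,2] (faults so far: 7)
  Optimal total faults: 7

Answer: 10 9 7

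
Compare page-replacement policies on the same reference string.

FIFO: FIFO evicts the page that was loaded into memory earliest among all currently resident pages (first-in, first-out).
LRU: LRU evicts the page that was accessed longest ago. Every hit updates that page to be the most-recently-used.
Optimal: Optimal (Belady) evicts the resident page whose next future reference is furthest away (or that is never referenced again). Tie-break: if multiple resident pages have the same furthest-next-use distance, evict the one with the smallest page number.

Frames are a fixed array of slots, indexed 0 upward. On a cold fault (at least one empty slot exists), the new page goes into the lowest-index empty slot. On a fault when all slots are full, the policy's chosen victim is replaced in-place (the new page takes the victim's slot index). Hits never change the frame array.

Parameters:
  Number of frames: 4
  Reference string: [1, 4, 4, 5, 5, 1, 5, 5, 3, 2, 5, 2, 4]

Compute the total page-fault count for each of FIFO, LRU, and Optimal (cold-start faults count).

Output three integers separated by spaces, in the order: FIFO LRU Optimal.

--- FIFO ---
  step 0: ref 1 -> FAULT, frames=[1,-,-,-] (faults so far: 1)
  step 1: ref 4 -> FAULT, frames=[1,4,-,-] (faults so far: 2)
  step 2: ref 4 -> HIT, frames=[1,4,-,-] (faults so far: 2)
  step 3: ref 5 -> FAULT, frames=[1,4,5,-] (faults so far: 3)
  step 4: ref 5 -> HIT, frames=[1,4,5,-] (faults so far: 3)
  step 5: ref 1 -> HIT, frames=[1,4,5,-] (faults so far: 3)
  step 6: ref 5 -> HIT, frames=[1,4,5,-] (faults so far: 3)
  step 7: ref 5 -> HIT, frames=[1,4,5,-] (faults so far: 3)
  step 8: ref 3 -> FAULT, frames=[1,4,5,3] (faults so far: 4)
  step 9: ref 2 -> FAULT, evict 1, frames=[2,4,5,3] (faults so far: 5)
  step 10: ref 5 -> HIT, frames=[2,4,5,3] (faults so far: 5)
  step 11: ref 2 -> HIT, frames=[2,4,5,3] (faults so far: 5)
  step 12: ref 4 -> HIT, frames=[2,4,5,3] (faults so far: 5)
  FIFO total faults: 5
--- LRU ---
  step 0: ref 1 -> FAULT, frames=[1,-,-,-] (faults so far: 1)
  step 1: ref 4 -> FAULT, frames=[1,4,-,-] (faults so far: 2)
  step 2: ref 4 -> HIT, frames=[1,4,-,-] (faults so far: 2)
  step 3: ref 5 -> FAULT, frames=[1,4,5,-] (faults so far: 3)
  step 4: ref 5 -> HIT, frames=[1,4,5,-] (faults so far: 3)
  step 5: ref 1 -> HIT, frames=[1,4,5,-] (faults so far: 3)
  step 6: ref 5 -> HIT, frames=[1,4,5,-] (faults so far: 3)
  step 7: ref 5 -> HIT, frames=[1,4,5,-] (faults so far: 3)
  step 8: ref 3 -> FAULT, frames=[1,4,5,3] (faults so far: 4)
  step 9: ref 2 -> FAULT, evict 4, frames=[1,2,5,3] (faults so far: 5)
  step 10: ref 5 -> HIT, frames=[1,2,5,3] (faults so far: 5)
  step 11: ref 2 -> HIT, frames=[1,2,5,3] (faults so far: 5)
  step 12: ref 4 -> FAULT, evict 1, frames=[4,2,5,3] (faults so far: 6)
  LRU total faults: 6
--- Optimal ---
  step 0: ref 1 -> FAULT, frames=[1,-,-,-] (faults so far: 1)
  step 1: ref 4 -> FAULT, frames=[1,4,-,-] (faults so far: 2)
  step 2: ref 4 -> HIT, frames=[1,4,-,-] (faults so far: 2)
  step 3: ref 5 -> FAULT, frames=[1,4,5,-] (faults so far: 3)
  step 4: ref 5 -> HIT, frames=[1,4,5,-] (faults so far: 3)
  step 5: ref 1 -> HIT, frames=[1,4,5,-] (faults so far: 3)
  step 6: ref 5 -> HIT, frames=[1,4,5,-] (faults so far: 3)
  step 7: ref 5 -> HIT, frames=[1,4,5,-] (faults so far: 3)
  step 8: ref 3 -> FAULT, frames=[1,4,5,3] (faults so far: 4)
  step 9: ref 2 -> FAULT, evict 1, frames=[2,4,5,3] (faults so far: 5)
  step 10: ref 5 -> HIT, frames=[2,4,5,3] (faults so far: 5)
  step 11: ref 2 -> HIT, frames=[2,4,5,3] (faults so far: 5)
  step 12: ref 4 -> HIT, frames=[2,4,5,3] (faults so far: 5)
  Optimal total faults: 5

Answer: 5 6 5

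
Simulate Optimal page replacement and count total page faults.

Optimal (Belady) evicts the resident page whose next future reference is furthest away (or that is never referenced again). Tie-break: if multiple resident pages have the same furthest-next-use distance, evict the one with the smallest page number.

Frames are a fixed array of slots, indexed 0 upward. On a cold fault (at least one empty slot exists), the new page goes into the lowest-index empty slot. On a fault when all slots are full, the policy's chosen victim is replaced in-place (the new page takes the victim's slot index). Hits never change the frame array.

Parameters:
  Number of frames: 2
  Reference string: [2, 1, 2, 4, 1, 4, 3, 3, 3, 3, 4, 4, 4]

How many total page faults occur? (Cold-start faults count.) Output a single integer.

Step 0: ref 2 → FAULT, frames=[2,-]
Step 1: ref 1 → FAULT, frames=[2,1]
Step 2: ref 2 → HIT, frames=[2,1]
Step 3: ref 4 → FAULT (evict 2), frames=[4,1]
Step 4: ref 1 → HIT, frames=[4,1]
Step 5: ref 4 → HIT, frames=[4,1]
Step 6: ref 3 → FAULT (evict 1), frames=[4,3]
Step 7: ref 3 → HIT, frames=[4,3]
Step 8: ref 3 → HIT, frames=[4,3]
Step 9: ref 3 → HIT, frames=[4,3]
Step 10: ref 4 → HIT, frames=[4,3]
Step 11: ref 4 → HIT, frames=[4,3]
Step 12: ref 4 → HIT, frames=[4,3]
Total faults: 4

Answer: 4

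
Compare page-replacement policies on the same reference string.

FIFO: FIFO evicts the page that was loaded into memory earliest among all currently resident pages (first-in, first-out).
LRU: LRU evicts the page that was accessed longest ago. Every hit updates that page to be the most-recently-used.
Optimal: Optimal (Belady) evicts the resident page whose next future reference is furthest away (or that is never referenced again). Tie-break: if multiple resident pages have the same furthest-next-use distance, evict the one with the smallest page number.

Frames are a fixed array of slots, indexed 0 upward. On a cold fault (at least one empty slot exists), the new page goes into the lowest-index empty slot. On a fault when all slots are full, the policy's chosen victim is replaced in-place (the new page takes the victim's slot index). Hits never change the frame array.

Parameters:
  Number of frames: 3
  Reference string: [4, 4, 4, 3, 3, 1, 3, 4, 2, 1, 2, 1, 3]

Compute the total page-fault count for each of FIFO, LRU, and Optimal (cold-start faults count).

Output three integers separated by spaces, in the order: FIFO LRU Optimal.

Answer: 4 6 4

Derivation:
--- FIFO ---
  step 0: ref 4 -> FAULT, frames=[4,-,-] (faults so far: 1)
  step 1: ref 4 -> HIT, frames=[4,-,-] (faults so far: 1)
  step 2: ref 4 -> HIT, frames=[4,-,-] (faults so far: 1)
  step 3: ref 3 -> FAULT, frames=[4,3,-] (faults so far: 2)
  step 4: ref 3 -> HIT, frames=[4,3,-] (faults so far: 2)
  step 5: ref 1 -> FAULT, frames=[4,3,1] (faults so far: 3)
  step 6: ref 3 -> HIT, frames=[4,3,1] (faults so far: 3)
  step 7: ref 4 -> HIT, frames=[4,3,1] (faults so far: 3)
  step 8: ref 2 -> FAULT, evict 4, frames=[2,3,1] (faults so far: 4)
  step 9: ref 1 -> HIT, frames=[2,3,1] (faults so far: 4)
  step 10: ref 2 -> HIT, frames=[2,3,1] (faults so far: 4)
  step 11: ref 1 -> HIT, frames=[2,3,1] (faults so far: 4)
  step 12: ref 3 -> HIT, frames=[2,3,1] (faults so far: 4)
  FIFO total faults: 4
--- LRU ---
  step 0: ref 4 -> FAULT, frames=[4,-,-] (faults so far: 1)
  step 1: ref 4 -> HIT, frames=[4,-,-] (faults so far: 1)
  step 2: ref 4 -> HIT, frames=[4,-,-] (faults so far: 1)
  step 3: ref 3 -> FAULT, frames=[4,3,-] (faults so far: 2)
  step 4: ref 3 -> HIT, frames=[4,3,-] (faults so far: 2)
  step 5: ref 1 -> FAULT, frames=[4,3,1] (faults so far: 3)
  step 6: ref 3 -> HIT, frames=[4,3,1] (faults so far: 3)
  step 7: ref 4 -> HIT, frames=[4,3,1] (faults so far: 3)
  step 8: ref 2 -> FAULT, evict 1, frames=[4,3,2] (faults so far: 4)
  step 9: ref 1 -> FAULT, evict 3, frames=[4,1,2] (faults so far: 5)
  step 10: ref 2 -> HIT, frames=[4,1,2] (faults so far: 5)
  step 11: ref 1 -> HIT, frames=[4,1,2] (faults so far: 5)
  step 12: ref 3 -> FAULT, evict 4, frames=[3,1,2] (faults so far: 6)
  LRU total faults: 6
--- Optimal ---
  step 0: ref 4 -> FAULT, frames=[4,-,-] (faults so far: 1)
  step 1: ref 4 -> HIT, frames=[4,-,-] (faults so far: 1)
  step 2: ref 4 -> HIT, frames=[4,-,-] (faults so far: 1)
  step 3: ref 3 -> FAULT, frames=[4,3,-] (faults so far: 2)
  step 4: ref 3 -> HIT, frames=[4,3,-] (faults so far: 2)
  step 5: ref 1 -> FAULT, frames=[4,3,1] (faults so far: 3)
  step 6: ref 3 -> HIT, frames=[4,3,1] (faults so far: 3)
  step 7: ref 4 -> HIT, frames=[4,3,1] (faults so far: 3)
  step 8: ref 2 -> FAULT, evict 4, frames=[2,3,1] (faults so far: 4)
  step 9: ref 1 -> HIT, frames=[2,3,1] (faults so far: 4)
  step 10: ref 2 -> HIT, frames=[2,3,1] (faults so far: 4)
  step 11: ref 1 -> HIT, frames=[2,3,1] (faults so far: 4)
  step 12: ref 3 -> HIT, frames=[2,3,1] (faults so far: 4)
  Optimal total faults: 4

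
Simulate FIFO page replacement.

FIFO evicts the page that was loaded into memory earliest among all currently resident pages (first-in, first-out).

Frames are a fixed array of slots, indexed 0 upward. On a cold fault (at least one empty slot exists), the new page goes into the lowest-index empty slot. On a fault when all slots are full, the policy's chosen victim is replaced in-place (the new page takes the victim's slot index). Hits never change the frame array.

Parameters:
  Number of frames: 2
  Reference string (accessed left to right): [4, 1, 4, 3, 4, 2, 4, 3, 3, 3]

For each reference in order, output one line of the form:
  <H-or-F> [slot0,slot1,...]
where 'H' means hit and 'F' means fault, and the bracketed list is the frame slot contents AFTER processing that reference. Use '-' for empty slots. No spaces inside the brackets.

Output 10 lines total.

F [4,-]
F [4,1]
H [4,1]
F [3,1]
F [3,4]
F [2,4]
H [2,4]
F [2,3]
H [2,3]
H [2,3]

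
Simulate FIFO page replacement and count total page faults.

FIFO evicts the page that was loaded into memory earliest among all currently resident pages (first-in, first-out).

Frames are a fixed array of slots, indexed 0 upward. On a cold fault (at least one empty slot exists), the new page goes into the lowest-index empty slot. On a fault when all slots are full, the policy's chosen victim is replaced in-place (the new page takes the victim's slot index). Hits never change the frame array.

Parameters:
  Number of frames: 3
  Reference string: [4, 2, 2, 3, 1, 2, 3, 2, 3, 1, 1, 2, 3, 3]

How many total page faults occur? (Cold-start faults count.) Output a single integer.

Step 0: ref 4 → FAULT, frames=[4,-,-]
Step 1: ref 2 → FAULT, frames=[4,2,-]
Step 2: ref 2 → HIT, frames=[4,2,-]
Step 3: ref 3 → FAULT, frames=[4,2,3]
Step 4: ref 1 → FAULT (evict 4), frames=[1,2,3]
Step 5: ref 2 → HIT, frames=[1,2,3]
Step 6: ref 3 → HIT, frames=[1,2,3]
Step 7: ref 2 → HIT, frames=[1,2,3]
Step 8: ref 3 → HIT, frames=[1,2,3]
Step 9: ref 1 → HIT, frames=[1,2,3]
Step 10: ref 1 → HIT, frames=[1,2,3]
Step 11: ref 2 → HIT, frames=[1,2,3]
Step 12: ref 3 → HIT, frames=[1,2,3]
Step 13: ref 3 → HIT, frames=[1,2,3]
Total faults: 4

Answer: 4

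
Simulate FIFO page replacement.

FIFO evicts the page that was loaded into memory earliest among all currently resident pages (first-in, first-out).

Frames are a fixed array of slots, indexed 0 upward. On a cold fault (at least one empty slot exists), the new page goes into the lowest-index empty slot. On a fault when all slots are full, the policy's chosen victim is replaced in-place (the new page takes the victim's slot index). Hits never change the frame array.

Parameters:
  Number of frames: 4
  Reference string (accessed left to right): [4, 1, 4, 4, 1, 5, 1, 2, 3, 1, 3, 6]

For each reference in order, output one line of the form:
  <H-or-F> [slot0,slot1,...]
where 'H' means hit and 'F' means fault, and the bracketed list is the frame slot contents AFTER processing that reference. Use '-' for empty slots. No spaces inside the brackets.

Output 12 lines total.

F [4,-,-,-]
F [4,1,-,-]
H [4,1,-,-]
H [4,1,-,-]
H [4,1,-,-]
F [4,1,5,-]
H [4,1,5,-]
F [4,1,5,2]
F [3,1,5,2]
H [3,1,5,2]
H [3,1,5,2]
F [3,6,5,2]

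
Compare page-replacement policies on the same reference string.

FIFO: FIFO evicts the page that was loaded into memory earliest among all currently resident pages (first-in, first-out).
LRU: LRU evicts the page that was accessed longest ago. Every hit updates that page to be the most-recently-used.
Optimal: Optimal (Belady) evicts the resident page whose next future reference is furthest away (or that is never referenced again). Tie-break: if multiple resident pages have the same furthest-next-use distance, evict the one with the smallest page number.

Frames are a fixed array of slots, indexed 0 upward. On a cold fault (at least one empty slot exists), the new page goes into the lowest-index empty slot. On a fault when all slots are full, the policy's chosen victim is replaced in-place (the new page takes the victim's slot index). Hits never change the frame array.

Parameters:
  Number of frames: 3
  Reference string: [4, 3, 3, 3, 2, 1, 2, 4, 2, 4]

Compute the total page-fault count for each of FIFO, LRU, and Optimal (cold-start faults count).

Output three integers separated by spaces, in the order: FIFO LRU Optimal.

--- FIFO ---
  step 0: ref 4 -> FAULT, frames=[4,-,-] (faults so far: 1)
  step 1: ref 3 -> FAULT, frames=[4,3,-] (faults so far: 2)
  step 2: ref 3 -> HIT, frames=[4,3,-] (faults so far: 2)
  step 3: ref 3 -> HIT, frames=[4,3,-] (faults so far: 2)
  step 4: ref 2 -> FAULT, frames=[4,3,2] (faults so far: 3)
  step 5: ref 1 -> FAULT, evict 4, frames=[1,3,2] (faults so far: 4)
  step 6: ref 2 -> HIT, frames=[1,3,2] (faults so far: 4)
  step 7: ref 4 -> FAULT, evict 3, frames=[1,4,2] (faults so far: 5)
  step 8: ref 2 -> HIT, frames=[1,4,2] (faults so far: 5)
  step 9: ref 4 -> HIT, frames=[1,4,2] (faults so far: 5)
  FIFO total faults: 5
--- LRU ---
  step 0: ref 4 -> FAULT, frames=[4,-,-] (faults so far: 1)
  step 1: ref 3 -> FAULT, frames=[4,3,-] (faults so far: 2)
  step 2: ref 3 -> HIT, frames=[4,3,-] (faults so far: 2)
  step 3: ref 3 -> HIT, frames=[4,3,-] (faults so far: 2)
  step 4: ref 2 -> FAULT, frames=[4,3,2] (faults so far: 3)
  step 5: ref 1 -> FAULT, evict 4, frames=[1,3,2] (faults so far: 4)
  step 6: ref 2 -> HIT, frames=[1,3,2] (faults so far: 4)
  step 7: ref 4 -> FAULT, evict 3, frames=[1,4,2] (faults so far: 5)
  step 8: ref 2 -> HIT, frames=[1,4,2] (faults so far: 5)
  step 9: ref 4 -> HIT, frames=[1,4,2] (faults so far: 5)
  LRU total faults: 5
--- Optimal ---
  step 0: ref 4 -> FAULT, frames=[4,-,-] (faults so far: 1)
  step 1: ref 3 -> FAULT, frames=[4,3,-] (faults so far: 2)
  step 2: ref 3 -> HIT, frames=[4,3,-] (faults so far: 2)
  step 3: ref 3 -> HIT, frames=[4,3,-] (faults so far: 2)
  step 4: ref 2 -> FAULT, frames=[4,3,2] (faults so far: 3)
  step 5: ref 1 -> FAULT, evict 3, frames=[4,1,2] (faults so far: 4)
  step 6: ref 2 -> HIT, frames=[4,1,2] (faults so far: 4)
  step 7: ref 4 -> HIT, frames=[4,1,2] (faults so far: 4)
  step 8: ref 2 -> HIT, frames=[4,1,2] (faults so far: 4)
  step 9: ref 4 -> HIT, frames=[4,1,2] (faults so far: 4)
  Optimal total faults: 4

Answer: 5 5 4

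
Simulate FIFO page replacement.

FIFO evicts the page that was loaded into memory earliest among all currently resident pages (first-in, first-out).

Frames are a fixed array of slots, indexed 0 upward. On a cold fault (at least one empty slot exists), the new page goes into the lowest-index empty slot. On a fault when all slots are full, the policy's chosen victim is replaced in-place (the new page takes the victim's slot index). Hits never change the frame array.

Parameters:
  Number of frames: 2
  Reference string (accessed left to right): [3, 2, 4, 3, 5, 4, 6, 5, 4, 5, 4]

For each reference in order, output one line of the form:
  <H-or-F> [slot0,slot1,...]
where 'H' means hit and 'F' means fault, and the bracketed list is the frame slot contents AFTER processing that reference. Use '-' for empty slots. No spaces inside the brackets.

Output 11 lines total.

F [3,-]
F [3,2]
F [4,2]
F [4,3]
F [5,3]
F [5,4]
F [6,4]
F [6,5]
F [4,5]
H [4,5]
H [4,5]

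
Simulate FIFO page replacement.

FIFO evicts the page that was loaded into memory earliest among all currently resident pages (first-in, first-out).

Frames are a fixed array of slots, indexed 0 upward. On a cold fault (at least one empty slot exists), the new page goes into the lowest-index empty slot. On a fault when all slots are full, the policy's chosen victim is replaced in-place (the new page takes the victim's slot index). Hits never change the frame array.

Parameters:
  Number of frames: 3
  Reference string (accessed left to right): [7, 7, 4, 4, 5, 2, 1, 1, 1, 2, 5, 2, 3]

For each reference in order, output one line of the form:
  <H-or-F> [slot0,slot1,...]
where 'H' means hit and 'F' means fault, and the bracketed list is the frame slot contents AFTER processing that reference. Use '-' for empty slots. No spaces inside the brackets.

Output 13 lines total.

F [7,-,-]
H [7,-,-]
F [7,4,-]
H [7,4,-]
F [7,4,5]
F [2,4,5]
F [2,1,5]
H [2,1,5]
H [2,1,5]
H [2,1,5]
H [2,1,5]
H [2,1,5]
F [2,1,3]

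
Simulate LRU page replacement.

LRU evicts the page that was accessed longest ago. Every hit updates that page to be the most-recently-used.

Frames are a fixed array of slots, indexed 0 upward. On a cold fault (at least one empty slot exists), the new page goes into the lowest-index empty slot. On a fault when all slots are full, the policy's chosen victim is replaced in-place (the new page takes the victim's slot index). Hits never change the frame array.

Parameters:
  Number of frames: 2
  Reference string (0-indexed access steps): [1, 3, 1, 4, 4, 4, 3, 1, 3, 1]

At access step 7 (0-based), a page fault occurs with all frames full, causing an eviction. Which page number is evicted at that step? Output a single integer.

Answer: 4

Derivation:
Step 0: ref 1 -> FAULT, frames=[1,-]
Step 1: ref 3 -> FAULT, frames=[1,3]
Step 2: ref 1 -> HIT, frames=[1,3]
Step 3: ref 4 -> FAULT, evict 3, frames=[1,4]
Step 4: ref 4 -> HIT, frames=[1,4]
Step 5: ref 4 -> HIT, frames=[1,4]
Step 6: ref 3 -> FAULT, evict 1, frames=[3,4]
Step 7: ref 1 -> FAULT, evict 4, frames=[3,1]
At step 7: evicted page 4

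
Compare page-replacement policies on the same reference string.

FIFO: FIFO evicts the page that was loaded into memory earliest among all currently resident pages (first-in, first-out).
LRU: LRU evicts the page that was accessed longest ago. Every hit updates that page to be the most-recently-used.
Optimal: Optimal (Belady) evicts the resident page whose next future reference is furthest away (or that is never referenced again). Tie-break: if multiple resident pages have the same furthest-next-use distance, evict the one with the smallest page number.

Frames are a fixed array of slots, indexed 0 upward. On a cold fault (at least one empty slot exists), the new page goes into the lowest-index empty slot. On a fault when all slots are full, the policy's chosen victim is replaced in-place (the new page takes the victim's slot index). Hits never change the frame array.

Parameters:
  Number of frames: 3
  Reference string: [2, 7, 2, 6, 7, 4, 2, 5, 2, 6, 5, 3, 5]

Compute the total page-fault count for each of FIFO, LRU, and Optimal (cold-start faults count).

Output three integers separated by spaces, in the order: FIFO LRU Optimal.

Answer: 8 8 6

Derivation:
--- FIFO ---
  step 0: ref 2 -> FAULT, frames=[2,-,-] (faults so far: 1)
  step 1: ref 7 -> FAULT, frames=[2,7,-] (faults so far: 2)
  step 2: ref 2 -> HIT, frames=[2,7,-] (faults so far: 2)
  step 3: ref 6 -> FAULT, frames=[2,7,6] (faults so far: 3)
  step 4: ref 7 -> HIT, frames=[2,7,6] (faults so far: 3)
  step 5: ref 4 -> FAULT, evict 2, frames=[4,7,6] (faults so far: 4)
  step 6: ref 2 -> FAULT, evict 7, frames=[4,2,6] (faults so far: 5)
  step 7: ref 5 -> FAULT, evict 6, frames=[4,2,5] (faults so far: 6)
  step 8: ref 2 -> HIT, frames=[4,2,5] (faults so far: 6)
  step 9: ref 6 -> FAULT, evict 4, frames=[6,2,5] (faults so far: 7)
  step 10: ref 5 -> HIT, frames=[6,2,5] (faults so far: 7)
  step 11: ref 3 -> FAULT, evict 2, frames=[6,3,5] (faults so far: 8)
  step 12: ref 5 -> HIT, frames=[6,3,5] (faults so far: 8)
  FIFO total faults: 8
--- LRU ---
  step 0: ref 2 -> FAULT, frames=[2,-,-] (faults so far: 1)
  step 1: ref 7 -> FAULT, frames=[2,7,-] (faults so far: 2)
  step 2: ref 2 -> HIT, frames=[2,7,-] (faults so far: 2)
  step 3: ref 6 -> FAULT, frames=[2,7,6] (faults so far: 3)
  step 4: ref 7 -> HIT, frames=[2,7,6] (faults so far: 3)
  step 5: ref 4 -> FAULT, evict 2, frames=[4,7,6] (faults so far: 4)
  step 6: ref 2 -> FAULT, evict 6, frames=[4,7,2] (faults so far: 5)
  step 7: ref 5 -> FAULT, evict 7, frames=[4,5,2] (faults so far: 6)
  step 8: ref 2 -> HIT, frames=[4,5,2] (faults so far: 6)
  step 9: ref 6 -> FAULT, evict 4, frames=[6,5,2] (faults so far: 7)
  step 10: ref 5 -> HIT, frames=[6,5,2] (faults so far: 7)
  step 11: ref 3 -> FAULT, evict 2, frames=[6,5,3] (faults so far: 8)
  step 12: ref 5 -> HIT, frames=[6,5,3] (faults so far: 8)
  LRU total faults: 8
--- Optimal ---
  step 0: ref 2 -> FAULT, frames=[2,-,-] (faults so far: 1)
  step 1: ref 7 -> FAULT, frames=[2,7,-] (faults so far: 2)
  step 2: ref 2 -> HIT, frames=[2,7,-] (faults so far: 2)
  step 3: ref 6 -> FAULT, frames=[2,7,6] (faults so far: 3)
  step 4: ref 7 -> HIT, frames=[2,7,6] (faults so far: 3)
  step 5: ref 4 -> FAULT, evict 7, frames=[2,4,6] (faults so far: 4)
  step 6: ref 2 -> HIT, frames=[2,4,6] (faults so far: 4)
  step 7: ref 5 -> FAULT, evict 4, frames=[2,5,6] (faults so far: 5)
  step 8: ref 2 -> HIT, frames=[2,5,6] (faults so far: 5)
  step 9: ref 6 -> HIT, frames=[2,5,6] (faults so far: 5)
  step 10: ref 5 -> HIT, frames=[2,5,6] (faults so far: 5)
  step 11: ref 3 -> FAULT, evict 2, frames=[3,5,6] (faults so far: 6)
  step 12: ref 5 -> HIT, frames=[3,5,6] (faults so far: 6)
  Optimal total faults: 6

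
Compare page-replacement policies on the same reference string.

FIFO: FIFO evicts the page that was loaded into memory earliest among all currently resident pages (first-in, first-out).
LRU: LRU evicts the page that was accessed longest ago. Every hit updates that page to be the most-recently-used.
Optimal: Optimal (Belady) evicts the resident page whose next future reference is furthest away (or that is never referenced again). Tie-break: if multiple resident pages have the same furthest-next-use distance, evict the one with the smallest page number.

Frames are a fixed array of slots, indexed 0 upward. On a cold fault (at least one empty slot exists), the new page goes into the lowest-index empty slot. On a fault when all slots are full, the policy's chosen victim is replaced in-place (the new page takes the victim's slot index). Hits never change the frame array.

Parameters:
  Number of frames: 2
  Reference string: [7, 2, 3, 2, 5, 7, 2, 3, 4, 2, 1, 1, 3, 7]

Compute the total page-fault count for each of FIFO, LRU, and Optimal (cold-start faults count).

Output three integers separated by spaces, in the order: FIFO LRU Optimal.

--- FIFO ---
  step 0: ref 7 -> FAULT, frames=[7,-] (faults so far: 1)
  step 1: ref 2 -> FAULT, frames=[7,2] (faults so far: 2)
  step 2: ref 3 -> FAULT, evict 7, frames=[3,2] (faults so far: 3)
  step 3: ref 2 -> HIT, frames=[3,2] (faults so far: 3)
  step 4: ref 5 -> FAULT, evict 2, frames=[3,5] (faults so far: 4)
  step 5: ref 7 -> FAULT, evict 3, frames=[7,5] (faults so far: 5)
  step 6: ref 2 -> FAULT, evict 5, frames=[7,2] (faults so far: 6)
  step 7: ref 3 -> FAULT, evict 7, frames=[3,2] (faults so far: 7)
  step 8: ref 4 -> FAULT, evict 2, frames=[3,4] (faults so far: 8)
  step 9: ref 2 -> FAULT, evict 3, frames=[2,4] (faults so far: 9)
  step 10: ref 1 -> FAULT, evict 4, frames=[2,1] (faults so far: 10)
  step 11: ref 1 -> HIT, frames=[2,1] (faults so far: 10)
  step 12: ref 3 -> FAULT, evict 2, frames=[3,1] (faults so far: 11)
  step 13: ref 7 -> FAULT, evict 1, frames=[3,7] (faults so far: 12)
  FIFO total faults: 12
--- LRU ---
  step 0: ref 7 -> FAULT, frames=[7,-] (faults so far: 1)
  step 1: ref 2 -> FAULT, frames=[7,2] (faults so far: 2)
  step 2: ref 3 -> FAULT, evict 7, frames=[3,2] (faults so far: 3)
  step 3: ref 2 -> HIT, frames=[3,2] (faults so far: 3)
  step 4: ref 5 -> FAULT, evict 3, frames=[5,2] (faults so far: 4)
  step 5: ref 7 -> FAULT, evict 2, frames=[5,7] (faults so far: 5)
  step 6: ref 2 -> FAULT, evict 5, frames=[2,7] (faults so far: 6)
  step 7: ref 3 -> FAULT, evict 7, frames=[2,3] (faults so far: 7)
  step 8: ref 4 -> FAULT, evict 2, frames=[4,3] (faults so far: 8)
  step 9: ref 2 -> FAULT, evict 3, frames=[4,2] (faults so far: 9)
  step 10: ref 1 -> FAULT, evict 4, frames=[1,2] (faults so far: 10)
  step 11: ref 1 -> HIT, frames=[1,2] (faults so far: 10)
  step 12: ref 3 -> FAULT, evict 2, frames=[1,3] (faults so far: 11)
  step 13: ref 7 -> FAULT, evict 1, frames=[7,3] (faults so far: 12)
  LRU total faults: 12
--- Optimal ---
  step 0: ref 7 -> FAULT, frames=[7,-] (faults so far: 1)
  step 1: ref 2 -> FAULT, frames=[7,2] (faults so far: 2)
  step 2: ref 3 -> FAULT, evict 7, frames=[3,2] (faults so far: 3)
  step 3: ref 2 -> HIT, frames=[3,2] (faults so far: 3)
  step 4: ref 5 -> FAULT, evict 3, frames=[5,2] (faults so far: 4)
  step 5: ref 7 -> FAULT, evict 5, frames=[7,2] (faults so far: 5)
  step 6: ref 2 -> HIT, frames=[7,2] (faults so far: 5)
  step 7: ref 3 -> FAULT, evict 7, frames=[3,2] (faults so far: 6)
  step 8: ref 4 -> FAULT, evict 3, frames=[4,2] (faults so far: 7)
  step 9: ref 2 -> HIT, frames=[4,2] (faults so far: 7)
  step 10: ref 1 -> FAULT, evict 2, frames=[4,1] (faults so far: 8)
  step 11: ref 1 -> HIT, frames=[4,1] (faults so far: 8)
  step 12: ref 3 -> FAULT, evict 1, frames=[4,3] (faults so far: 9)
  step 13: ref 7 -> FAULT, evict 3, frames=[4,7] (faults so far: 10)
  Optimal total faults: 10

Answer: 12 12 10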